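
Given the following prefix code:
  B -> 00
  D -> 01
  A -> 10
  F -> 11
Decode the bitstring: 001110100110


Decoding step by step:
Bits 00 -> B
Bits 11 -> F
Bits 10 -> A
Bits 10 -> A
Bits 01 -> D
Bits 10 -> A


Decoded message: BFAADA


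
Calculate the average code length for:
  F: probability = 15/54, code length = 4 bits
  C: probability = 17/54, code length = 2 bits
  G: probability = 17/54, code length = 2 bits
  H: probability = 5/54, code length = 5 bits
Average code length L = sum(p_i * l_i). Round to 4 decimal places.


Weighted contributions p_i * l_i:
  F: (15/54) * 4 = 60/54
  C: (17/54) * 2 = 34/54
  G: (17/54) * 2 = 34/54
  H: (5/54) * 5 = 25/54
Sum = (60 + 34 + 34 + 25)/54 = 153/54

L = 153/54 = 2.8333 bits/symbol


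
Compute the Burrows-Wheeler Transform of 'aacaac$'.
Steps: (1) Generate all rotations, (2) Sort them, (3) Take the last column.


Rotations (sorted):
  0: $aacaac -> last char: c
  1: aac$aac -> last char: c
  2: aacaac$ -> last char: $
  3: ac$aaca -> last char: a
  4: acaac$a -> last char: a
  5: c$aacaa -> last char: a
  6: caac$aa -> last char: a


BWT = cc$aaaa


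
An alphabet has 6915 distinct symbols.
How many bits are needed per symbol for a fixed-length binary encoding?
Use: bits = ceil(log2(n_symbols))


log2(6915) = 12.7555
Bracket: 2^12 = 4096 < 6915 <= 2^13 = 8192
So ceil(log2(6915)) = 13

bits = ceil(log2(6915)) = ceil(12.7555) = 13 bits


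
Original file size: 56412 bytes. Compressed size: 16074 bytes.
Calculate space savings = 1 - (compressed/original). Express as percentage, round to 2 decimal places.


ratio = compressed/original = 16074/56412 = 0.284939
savings = 1 - ratio = 1 - 0.284939 = 0.715061
as a percentage: 0.715061 * 100 = 71.51%

Space savings = 1 - 16074/56412 = 71.51%


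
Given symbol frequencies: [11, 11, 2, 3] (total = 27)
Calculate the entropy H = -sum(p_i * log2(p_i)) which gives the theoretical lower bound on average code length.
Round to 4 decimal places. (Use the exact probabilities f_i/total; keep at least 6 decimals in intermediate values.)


Per-symbol terms -p_i * log2(p_i) with p_i = f_i/27:
  p = 11/27 = 0.407407: log2(p) = -1.295456, -p*log2(p) = 0.527778
  p = 11/27 = 0.407407: log2(p) = -1.295456, -p*log2(p) = 0.527778
  p = 2/27 = 0.074074: log2(p) = -3.754888, -p*log2(p) = 0.278140
  p = 3/27 = 0.111111: log2(p) = -3.169925, -p*log2(p) = 0.352214
H = 0.527778 + 0.527778 + 0.278140 + 0.352214 = 1.685910

H = 1.6859 bits/symbol


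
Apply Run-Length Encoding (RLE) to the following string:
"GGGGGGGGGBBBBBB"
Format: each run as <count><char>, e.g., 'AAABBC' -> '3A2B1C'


Scanning runs left to right:
  i=0: run of 'G' x 9 -> '9G'
  i=9: run of 'B' x 6 -> '6B'

RLE = 9G6B


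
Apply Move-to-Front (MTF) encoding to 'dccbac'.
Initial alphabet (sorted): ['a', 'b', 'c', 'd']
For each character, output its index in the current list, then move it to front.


MTF encoding:
'd': index 3 in ['a', 'b', 'c', 'd'] -> ['d', 'a', 'b', 'c']
'c': index 3 in ['d', 'a', 'b', 'c'] -> ['c', 'd', 'a', 'b']
'c': index 0 in ['c', 'd', 'a', 'b'] -> ['c', 'd', 'a', 'b']
'b': index 3 in ['c', 'd', 'a', 'b'] -> ['b', 'c', 'd', 'a']
'a': index 3 in ['b', 'c', 'd', 'a'] -> ['a', 'b', 'c', 'd']
'c': index 2 in ['a', 'b', 'c', 'd'] -> ['c', 'a', 'b', 'd']


Output: [3, 3, 0, 3, 3, 2]


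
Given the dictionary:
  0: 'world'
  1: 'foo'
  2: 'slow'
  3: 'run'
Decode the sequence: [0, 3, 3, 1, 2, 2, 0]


Look up each index in the dictionary:
  0 -> 'world'
  3 -> 'run'
  3 -> 'run'
  1 -> 'foo'
  2 -> 'slow'
  2 -> 'slow'
  0 -> 'world'

Decoded: "world run run foo slow slow world"


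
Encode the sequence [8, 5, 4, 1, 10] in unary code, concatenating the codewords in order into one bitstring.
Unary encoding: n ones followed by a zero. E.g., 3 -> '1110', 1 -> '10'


Encode each number as n ones followed by a terminating 0:
  8 -> 111111110 (9 bits)
  5 -> 111110 (6 bits)
  4 -> 11110 (5 bits)
  1 -> 10 (2 bits)
  10 -> 11111111110 (11 bits)
Total length = 9 + 6 + 5 + 2 + 11 = 33 bits.

Unary([8, 5, 4, 1, 10]) = 111111110111110111101011111111110 (33 bits)


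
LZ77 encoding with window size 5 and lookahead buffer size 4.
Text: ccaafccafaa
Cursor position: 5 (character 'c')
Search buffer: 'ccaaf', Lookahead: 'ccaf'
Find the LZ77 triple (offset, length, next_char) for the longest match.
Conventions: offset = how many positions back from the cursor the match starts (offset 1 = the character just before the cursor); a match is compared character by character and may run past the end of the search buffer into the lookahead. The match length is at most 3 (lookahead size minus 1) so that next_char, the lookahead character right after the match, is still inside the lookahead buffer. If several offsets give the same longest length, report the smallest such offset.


Try each offset into the search buffer:
  offset=1 (pos 4, char 'f'): match length 0
  offset=2 (pos 3, char 'a'): match length 0
  offset=3 (pos 2, char 'a'): match length 0
  offset=4 (pos 1, char 'c'): match length 1
  offset=5 (pos 0, char 'c'): match length 3
Longest match has length 3 at offset 5.
next_char = character at position 5 + 3 = 8 -> 'f'

Best match: offset=5, length=3 (matching 'cca' starting at position 0)
LZ77 triple: (5, 3, 'f')


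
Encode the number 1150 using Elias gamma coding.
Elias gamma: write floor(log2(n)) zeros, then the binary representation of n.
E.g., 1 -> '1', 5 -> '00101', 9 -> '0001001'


num_bits = floor(log2(1150)) + 1 = 11
leading_zeros = num_bits - 1 = 10
binary(1150) = 10001111110

Elias gamma(1150) = '0000000000' + '10001111110' = 000000000010001111110 (21 bits)


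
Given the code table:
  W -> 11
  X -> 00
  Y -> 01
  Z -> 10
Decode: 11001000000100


Decoding:
11 -> W
00 -> X
10 -> Z
00 -> X
00 -> X
01 -> Y
00 -> X


Result: WXZXXYX


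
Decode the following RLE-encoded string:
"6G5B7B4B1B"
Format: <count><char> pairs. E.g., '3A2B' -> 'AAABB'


Expanding each <count><char> pair:
  6G -> 'GGGGGG'
  5B -> 'BBBBB'
  7B -> 'BBBBBBB'
  4B -> 'BBBB'
  1B -> 'B'

Decoded = GGGGGGBBBBBBBBBBBBBBBBB


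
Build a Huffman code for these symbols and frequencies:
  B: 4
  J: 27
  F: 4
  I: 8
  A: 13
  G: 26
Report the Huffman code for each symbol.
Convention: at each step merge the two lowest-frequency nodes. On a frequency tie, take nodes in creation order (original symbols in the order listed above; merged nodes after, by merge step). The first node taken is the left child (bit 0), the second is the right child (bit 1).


Huffman tree construction:
Step 1: Merge B(4) + F(4) = 8
Step 2: Merge I(8) + (B+F)(8) = 16
Step 3: Merge A(13) + (I+(B+F))(16) = 29
Step 4: Merge G(26) + J(27) = 53
Step 5: Merge (A+(I+(B+F)))(29) + (G+J)(53) = 82
Read each symbol's code off the tree from the root (left child = 0, right child = 1).

Codes:
  B: 0110 (length 4)
  J: 11 (length 2)
  F: 0111 (length 4)
  I: 010 (length 3)
  A: 00 (length 2)
  G: 10 (length 2)
Average code length: 188/82 = 2.2927 bits/symbol


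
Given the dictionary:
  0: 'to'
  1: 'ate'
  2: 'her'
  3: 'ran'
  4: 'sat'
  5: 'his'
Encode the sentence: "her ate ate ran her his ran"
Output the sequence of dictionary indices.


Look up each word in the dictionary:
  'her' -> 2
  'ate' -> 1
  'ate' -> 1
  'ran' -> 3
  'her' -> 2
  'his' -> 5
  'ran' -> 3

Encoded: [2, 1, 1, 3, 2, 5, 3]


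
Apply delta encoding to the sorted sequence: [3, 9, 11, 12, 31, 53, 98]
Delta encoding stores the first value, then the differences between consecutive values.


First value: 3
Deltas:
  9 - 3 = 6
  11 - 9 = 2
  12 - 11 = 1
  31 - 12 = 19
  53 - 31 = 22
  98 - 53 = 45


Delta encoded: [3, 6, 2, 1, 19, 22, 45]


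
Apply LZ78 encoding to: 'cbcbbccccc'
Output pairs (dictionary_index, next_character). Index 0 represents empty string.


LZ78 encoding steps:
Dictionary: {0: ''}
Step 1: w='' (idx 0), next='c' -> output (0, 'c'), add 'c' as idx 1
Step 2: w='' (idx 0), next='b' -> output (0, 'b'), add 'b' as idx 2
Step 3: w='c' (idx 1), next='b' -> output (1, 'b'), add 'cb' as idx 3
Step 4: w='b' (idx 2), next='c' -> output (2, 'c'), add 'bc' as idx 4
Step 5: w='c' (idx 1), next='c' -> output (1, 'c'), add 'cc' as idx 5
Step 6: w='cc' (idx 5), end of input -> output (5, '')


Encoded: [(0, 'c'), (0, 'b'), (1, 'b'), (2, 'c'), (1, 'c'), (5, '')]


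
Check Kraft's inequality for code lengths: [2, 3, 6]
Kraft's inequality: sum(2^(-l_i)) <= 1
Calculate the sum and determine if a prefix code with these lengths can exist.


Sum = 2^(-2) + 2^(-3) + 2^(-6)
    = 0.25 + 0.125 + 0.015625
    = 25/64 = 0.390625
Since 0.390625 <= 1, Kraft's inequality IS satisfied.
A prefix code with these lengths CAN exist.

Kraft sum = 0.390625. Satisfied.


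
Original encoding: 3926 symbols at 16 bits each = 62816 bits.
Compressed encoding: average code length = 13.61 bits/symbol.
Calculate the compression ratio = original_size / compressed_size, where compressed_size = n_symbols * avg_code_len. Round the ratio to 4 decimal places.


original_size = n_symbols * orig_bits = 3926 * 16 = 62816 bits
compressed_size = n_symbols * avg_code_len = 3926 * 13.61 = 53432.86 bits
ratio = original_size / compressed_size = 62816 / 53432.86 = 1.1756

Compression ratio = 1.1756


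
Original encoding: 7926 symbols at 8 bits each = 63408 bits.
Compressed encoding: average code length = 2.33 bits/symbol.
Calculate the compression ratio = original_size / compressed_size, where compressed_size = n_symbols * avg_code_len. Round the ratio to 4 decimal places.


original_size = n_symbols * orig_bits = 7926 * 8 = 63408 bits
compressed_size = n_symbols * avg_code_len = 7926 * 2.33 = 18467.58 bits
ratio = original_size / compressed_size = 63408 / 18467.58 = 3.4335

Compression ratio = 3.4335


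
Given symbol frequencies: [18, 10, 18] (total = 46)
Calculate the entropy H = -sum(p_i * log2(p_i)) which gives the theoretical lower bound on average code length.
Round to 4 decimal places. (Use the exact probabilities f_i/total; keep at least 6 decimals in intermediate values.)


Per-symbol terms -p_i * log2(p_i) with p_i = f_i/46:
  p = 18/46 = 0.391304: log2(p) = -1.353637, -p*log2(p) = 0.529684
  p = 10/46 = 0.217391: log2(p) = -2.201634, -p*log2(p) = 0.478616
  p = 18/46 = 0.391304: log2(p) = -1.353637, -p*log2(p) = 0.529684
H = 0.529684 + 0.478616 + 0.529684 = 1.537984

H = 1.538 bits/symbol


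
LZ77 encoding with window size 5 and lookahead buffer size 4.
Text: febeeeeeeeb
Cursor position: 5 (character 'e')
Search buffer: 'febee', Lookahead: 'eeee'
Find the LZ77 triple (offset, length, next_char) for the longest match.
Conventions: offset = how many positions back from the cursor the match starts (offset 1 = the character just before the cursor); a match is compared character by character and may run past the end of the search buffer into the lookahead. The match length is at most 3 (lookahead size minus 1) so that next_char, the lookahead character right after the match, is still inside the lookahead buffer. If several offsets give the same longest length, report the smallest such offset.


Try each offset into the search buffer:
  offset=1 (pos 4, char 'e'): match length 3
  offset=2 (pos 3, char 'e'): match length 3
  offset=3 (pos 2, char 'b'): match length 0
  offset=4 (pos 1, char 'e'): match length 1
  offset=5 (pos 0, char 'f'): match length 0
Longest match has length 3, found at offsets 1, 2; take the smallest, offset 1.
next_char = character at position 5 + 3 = 8 -> 'e'

Best match: offset=1, length=3 (matching 'eee' starting at position 4)
LZ77 triple: (1, 3, 'e')


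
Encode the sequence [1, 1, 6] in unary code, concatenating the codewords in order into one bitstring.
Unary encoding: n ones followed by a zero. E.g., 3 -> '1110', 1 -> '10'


Encode each number as n ones followed by a terminating 0:
  1 -> 10 (2 bits)
  1 -> 10 (2 bits)
  6 -> 1111110 (7 bits)
Total length = 2 + 2 + 7 = 11 bits.

Unary([1, 1, 6]) = 10101111110 (11 bits)


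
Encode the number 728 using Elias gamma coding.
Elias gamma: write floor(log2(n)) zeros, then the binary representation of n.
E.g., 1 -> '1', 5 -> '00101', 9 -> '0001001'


num_bits = floor(log2(728)) + 1 = 10
leading_zeros = num_bits - 1 = 9
binary(728) = 1011011000

Elias gamma(728) = '000000000' + '1011011000' = 0000000001011011000 (19 bits)


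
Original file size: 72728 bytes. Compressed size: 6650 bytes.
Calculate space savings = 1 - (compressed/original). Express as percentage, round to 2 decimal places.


ratio = compressed/original = 6650/72728 = 0.091437
savings = 1 - ratio = 1 - 0.091437 = 0.908563
as a percentage: 0.908563 * 100 = 90.86%

Space savings = 1 - 6650/72728 = 90.86%


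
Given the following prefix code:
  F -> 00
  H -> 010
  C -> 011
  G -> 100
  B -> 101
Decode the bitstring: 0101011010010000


Decoding step by step:
Bits 010 -> H
Bits 101 -> B
Bits 101 -> B
Bits 00 -> F
Bits 100 -> G
Bits 00 -> F


Decoded message: HBBFGF


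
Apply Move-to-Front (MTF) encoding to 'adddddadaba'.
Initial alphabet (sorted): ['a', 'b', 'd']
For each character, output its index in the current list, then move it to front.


MTF encoding:
'a': index 0 in ['a', 'b', 'd'] -> ['a', 'b', 'd']
'd': index 2 in ['a', 'b', 'd'] -> ['d', 'a', 'b']
'd': index 0 in ['d', 'a', 'b'] -> ['d', 'a', 'b']
'd': index 0 in ['d', 'a', 'b'] -> ['d', 'a', 'b']
'd': index 0 in ['d', 'a', 'b'] -> ['d', 'a', 'b']
'd': index 0 in ['d', 'a', 'b'] -> ['d', 'a', 'b']
'a': index 1 in ['d', 'a', 'b'] -> ['a', 'd', 'b']
'd': index 1 in ['a', 'd', 'b'] -> ['d', 'a', 'b']
'a': index 1 in ['d', 'a', 'b'] -> ['a', 'd', 'b']
'b': index 2 in ['a', 'd', 'b'] -> ['b', 'a', 'd']
'a': index 1 in ['b', 'a', 'd'] -> ['a', 'b', 'd']


Output: [0, 2, 0, 0, 0, 0, 1, 1, 1, 2, 1]


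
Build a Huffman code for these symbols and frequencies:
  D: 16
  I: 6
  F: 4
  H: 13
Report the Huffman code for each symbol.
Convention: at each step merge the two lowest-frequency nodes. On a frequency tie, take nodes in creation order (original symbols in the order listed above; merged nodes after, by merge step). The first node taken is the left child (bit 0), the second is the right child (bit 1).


Huffman tree construction:
Step 1: Merge F(4) + I(6) = 10
Step 2: Merge (F+I)(10) + H(13) = 23
Step 3: Merge D(16) + ((F+I)+H)(23) = 39
Read each symbol's code off the tree from the root (left child = 0, right child = 1).

Codes:
  D: 0 (length 1)
  I: 101 (length 3)
  F: 100 (length 3)
  H: 11 (length 2)
Average code length: 72/39 = 1.8462 bits/symbol


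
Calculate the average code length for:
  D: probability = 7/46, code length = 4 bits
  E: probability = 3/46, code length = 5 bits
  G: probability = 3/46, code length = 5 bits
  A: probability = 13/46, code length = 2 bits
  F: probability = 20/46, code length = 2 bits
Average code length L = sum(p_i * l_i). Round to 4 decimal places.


Weighted contributions p_i * l_i:
  D: (7/46) * 4 = 28/46
  E: (3/46) * 5 = 15/46
  G: (3/46) * 5 = 15/46
  A: (13/46) * 2 = 26/46
  F: (20/46) * 2 = 40/46
Sum = (28 + 15 + 15 + 26 + 40)/46 = 124/46

L = 124/46 = 2.6957 bits/symbol


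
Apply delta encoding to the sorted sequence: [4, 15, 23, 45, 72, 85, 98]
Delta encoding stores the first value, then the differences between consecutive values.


First value: 4
Deltas:
  15 - 4 = 11
  23 - 15 = 8
  45 - 23 = 22
  72 - 45 = 27
  85 - 72 = 13
  98 - 85 = 13


Delta encoded: [4, 11, 8, 22, 27, 13, 13]


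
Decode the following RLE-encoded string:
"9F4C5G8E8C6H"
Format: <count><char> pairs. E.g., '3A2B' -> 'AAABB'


Expanding each <count><char> pair:
  9F -> 'FFFFFFFFF'
  4C -> 'CCCC'
  5G -> 'GGGGG'
  8E -> 'EEEEEEEE'
  8C -> 'CCCCCCCC'
  6H -> 'HHHHHH'

Decoded = FFFFFFFFFCCCCGGGGGEEEEEEEECCCCCCCCHHHHHH


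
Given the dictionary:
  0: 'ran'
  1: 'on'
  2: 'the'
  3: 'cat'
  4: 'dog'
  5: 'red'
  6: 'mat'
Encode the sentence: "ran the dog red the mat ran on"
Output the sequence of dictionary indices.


Look up each word in the dictionary:
  'ran' -> 0
  'the' -> 2
  'dog' -> 4
  'red' -> 5
  'the' -> 2
  'mat' -> 6
  'ran' -> 0
  'on' -> 1

Encoded: [0, 2, 4, 5, 2, 6, 0, 1]


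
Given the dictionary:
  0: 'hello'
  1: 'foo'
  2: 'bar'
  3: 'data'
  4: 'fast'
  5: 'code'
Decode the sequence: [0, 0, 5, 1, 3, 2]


Look up each index in the dictionary:
  0 -> 'hello'
  0 -> 'hello'
  5 -> 'code'
  1 -> 'foo'
  3 -> 'data'
  2 -> 'bar'

Decoded: "hello hello code foo data bar"


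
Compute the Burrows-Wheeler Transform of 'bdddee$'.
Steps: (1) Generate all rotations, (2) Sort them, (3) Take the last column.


Rotations (sorted):
  0: $bdddee -> last char: e
  1: bdddee$ -> last char: $
  2: dddee$b -> last char: b
  3: ddee$bd -> last char: d
  4: dee$bdd -> last char: d
  5: e$bddde -> last char: e
  6: ee$bddd -> last char: d


BWT = e$bdded


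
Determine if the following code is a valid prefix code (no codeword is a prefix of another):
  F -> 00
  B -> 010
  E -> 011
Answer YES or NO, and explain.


Checking each pair (does one codeword prefix another?):
  F='00' vs B='010': no prefix
  F='00' vs E='011': no prefix
  B='010' vs F='00': no prefix
  B='010' vs E='011': no prefix
  E='011' vs F='00': no prefix
  E='011' vs B='010': no prefix
No violation found over all pairs.

YES -- this is a valid prefix code. No codeword is a prefix of any other codeword.


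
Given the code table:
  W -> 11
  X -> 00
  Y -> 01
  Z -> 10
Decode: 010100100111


Decoding:
01 -> Y
01 -> Y
00 -> X
10 -> Z
01 -> Y
11 -> W


Result: YYXZYW


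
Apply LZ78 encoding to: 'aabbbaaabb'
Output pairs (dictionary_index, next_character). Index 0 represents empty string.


LZ78 encoding steps:
Dictionary: {0: ''}
Step 1: w='' (idx 0), next='a' -> output (0, 'a'), add 'a' as idx 1
Step 2: w='a' (idx 1), next='b' -> output (1, 'b'), add 'ab' as idx 2
Step 3: w='' (idx 0), next='b' -> output (0, 'b'), add 'b' as idx 3
Step 4: w='b' (idx 3), next='a' -> output (3, 'a'), add 'ba' as idx 4
Step 5: w='a' (idx 1), next='a' -> output (1, 'a'), add 'aa' as idx 5
Step 6: w='b' (idx 3), next='b' -> output (3, 'b'), add 'bb' as idx 6


Encoded: [(0, 'a'), (1, 'b'), (0, 'b'), (3, 'a'), (1, 'a'), (3, 'b')]


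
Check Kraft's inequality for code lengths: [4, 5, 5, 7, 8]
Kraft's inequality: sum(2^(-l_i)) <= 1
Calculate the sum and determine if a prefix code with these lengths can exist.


Sum = 2^(-4) + 2^(-5) + 2^(-5) + 2^(-7) + 2^(-8)
    = 0.0625 + 0.03125 + 0.03125 + 0.0078125 + 0.00390625
    = 35/256 = 0.13671875
Since 0.13671875 <= 1, Kraft's inequality IS satisfied.
A prefix code with these lengths CAN exist.

Kraft sum = 0.13671875. Satisfied.


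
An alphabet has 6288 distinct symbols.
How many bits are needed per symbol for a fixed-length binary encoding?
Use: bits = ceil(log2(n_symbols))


log2(6288) = 12.6184
Bracket: 2^12 = 4096 < 6288 <= 2^13 = 8192
So ceil(log2(6288)) = 13

bits = ceil(log2(6288)) = ceil(12.6184) = 13 bits


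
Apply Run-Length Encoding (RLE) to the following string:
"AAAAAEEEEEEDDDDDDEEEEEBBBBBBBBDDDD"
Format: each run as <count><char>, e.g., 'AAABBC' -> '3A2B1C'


Scanning runs left to right:
  i=0: run of 'A' x 5 -> '5A'
  i=5: run of 'E' x 6 -> '6E'
  i=11: run of 'D' x 6 -> '6D'
  i=17: run of 'E' x 5 -> '5E'
  i=22: run of 'B' x 8 -> '8B'
  i=30: run of 'D' x 4 -> '4D'

RLE = 5A6E6D5E8B4D


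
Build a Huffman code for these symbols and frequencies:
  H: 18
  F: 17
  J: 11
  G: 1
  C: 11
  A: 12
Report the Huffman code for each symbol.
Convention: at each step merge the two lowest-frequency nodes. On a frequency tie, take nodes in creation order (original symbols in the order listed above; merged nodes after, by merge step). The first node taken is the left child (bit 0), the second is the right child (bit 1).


Huffman tree construction:
Step 1: Merge G(1) + J(11) = 12
Step 2: Merge C(11) + A(12) = 23
Step 3: Merge (G+J)(12) + F(17) = 29
Step 4: Merge H(18) + (C+A)(23) = 41
Step 5: Merge ((G+J)+F)(29) + (H+(C+A))(41) = 70
Read each symbol's code off the tree from the root (left child = 0, right child = 1).

Codes:
  H: 10 (length 2)
  F: 01 (length 2)
  J: 001 (length 3)
  G: 000 (length 3)
  C: 110 (length 3)
  A: 111 (length 3)
Average code length: 175/70 = 2.5000 bits/symbol


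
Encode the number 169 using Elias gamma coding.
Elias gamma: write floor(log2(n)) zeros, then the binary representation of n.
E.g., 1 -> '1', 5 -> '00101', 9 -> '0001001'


num_bits = floor(log2(169)) + 1 = 8
leading_zeros = num_bits - 1 = 7
binary(169) = 10101001

Elias gamma(169) = '0000000' + '10101001' = 000000010101001 (15 bits)


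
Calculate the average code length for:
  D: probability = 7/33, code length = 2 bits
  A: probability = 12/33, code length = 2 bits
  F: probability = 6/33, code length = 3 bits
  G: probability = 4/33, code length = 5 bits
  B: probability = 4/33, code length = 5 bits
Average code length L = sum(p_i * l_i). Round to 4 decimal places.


Weighted contributions p_i * l_i:
  D: (7/33) * 2 = 14/33
  A: (12/33) * 2 = 24/33
  F: (6/33) * 3 = 18/33
  G: (4/33) * 5 = 20/33
  B: (4/33) * 5 = 20/33
Sum = (14 + 24 + 18 + 20 + 20)/33 = 96/33

L = 96/33 = 2.9091 bits/symbol


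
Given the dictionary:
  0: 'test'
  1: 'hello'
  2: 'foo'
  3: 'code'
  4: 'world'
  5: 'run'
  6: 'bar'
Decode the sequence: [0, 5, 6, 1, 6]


Look up each index in the dictionary:
  0 -> 'test'
  5 -> 'run'
  6 -> 'bar'
  1 -> 'hello'
  6 -> 'bar'

Decoded: "test run bar hello bar"


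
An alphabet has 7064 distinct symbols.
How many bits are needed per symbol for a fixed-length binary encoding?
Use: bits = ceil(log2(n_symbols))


log2(7064) = 12.7863
Bracket: 2^12 = 4096 < 7064 <= 2^13 = 8192
So ceil(log2(7064)) = 13

bits = ceil(log2(7064)) = ceil(12.7863) = 13 bits


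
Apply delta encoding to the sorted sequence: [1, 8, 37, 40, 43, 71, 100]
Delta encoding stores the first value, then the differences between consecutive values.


First value: 1
Deltas:
  8 - 1 = 7
  37 - 8 = 29
  40 - 37 = 3
  43 - 40 = 3
  71 - 43 = 28
  100 - 71 = 29


Delta encoded: [1, 7, 29, 3, 3, 28, 29]


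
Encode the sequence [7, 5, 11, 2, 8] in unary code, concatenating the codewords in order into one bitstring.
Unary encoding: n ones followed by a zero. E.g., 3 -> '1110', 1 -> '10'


Encode each number as n ones followed by a terminating 0:
  7 -> 11111110 (8 bits)
  5 -> 111110 (6 bits)
  11 -> 111111111110 (12 bits)
  2 -> 110 (3 bits)
  8 -> 111111110 (9 bits)
Total length = 8 + 6 + 12 + 3 + 9 = 38 bits.

Unary([7, 5, 11, 2, 8]) = 11111110111110111111111110110111111110 (38 bits)


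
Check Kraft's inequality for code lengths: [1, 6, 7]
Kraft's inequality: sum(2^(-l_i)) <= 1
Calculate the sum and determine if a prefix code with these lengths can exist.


Sum = 2^(-1) + 2^(-6) + 2^(-7)
    = 0.5 + 0.015625 + 0.0078125
    = 67/128 = 0.5234375
Since 0.5234375 <= 1, Kraft's inequality IS satisfied.
A prefix code with these lengths CAN exist.

Kraft sum = 0.5234375. Satisfied.


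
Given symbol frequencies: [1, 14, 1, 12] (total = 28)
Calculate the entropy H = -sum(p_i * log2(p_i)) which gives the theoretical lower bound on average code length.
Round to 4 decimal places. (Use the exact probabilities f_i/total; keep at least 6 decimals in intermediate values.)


Per-symbol terms -p_i * log2(p_i) with p_i = f_i/28:
  p = 1/28 = 0.035714: log2(p) = -4.807355, -p*log2(p) = 0.171691
  p = 14/28 = 0.500000: log2(p) = -1.000000, -p*log2(p) = 0.500000
  p = 1/28 = 0.035714: log2(p) = -4.807355, -p*log2(p) = 0.171691
  p = 12/28 = 0.428571: log2(p) = -1.222392, -p*log2(p) = 0.523882
H = 0.171691 + 0.500000 + 0.171691 + 0.523882 = 1.367264

H = 1.3673 bits/symbol


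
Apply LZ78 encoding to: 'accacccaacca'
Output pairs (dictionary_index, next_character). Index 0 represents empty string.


LZ78 encoding steps:
Dictionary: {0: ''}
Step 1: w='' (idx 0), next='a' -> output (0, 'a'), add 'a' as idx 1
Step 2: w='' (idx 0), next='c' -> output (0, 'c'), add 'c' as idx 2
Step 3: w='c' (idx 2), next='a' -> output (2, 'a'), add 'ca' as idx 3
Step 4: w='c' (idx 2), next='c' -> output (2, 'c'), add 'cc' as idx 4
Step 5: w='ca' (idx 3), next='a' -> output (3, 'a'), add 'caa' as idx 5
Step 6: w='cc' (idx 4), next='a' -> output (4, 'a'), add 'cca' as idx 6


Encoded: [(0, 'a'), (0, 'c'), (2, 'a'), (2, 'c'), (3, 'a'), (4, 'a')]


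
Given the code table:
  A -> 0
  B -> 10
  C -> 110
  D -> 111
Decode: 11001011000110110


Decoding:
110 -> C
0 -> A
10 -> B
110 -> C
0 -> A
0 -> A
110 -> C
110 -> C


Result: CABCAACC


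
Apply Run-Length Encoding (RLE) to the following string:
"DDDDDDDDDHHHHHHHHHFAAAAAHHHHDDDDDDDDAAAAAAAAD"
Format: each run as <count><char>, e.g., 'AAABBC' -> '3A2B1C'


Scanning runs left to right:
  i=0: run of 'D' x 9 -> '9D'
  i=9: run of 'H' x 9 -> '9H'
  i=18: run of 'F' x 1 -> '1F'
  i=19: run of 'A' x 5 -> '5A'
  i=24: run of 'H' x 4 -> '4H'
  i=28: run of 'D' x 8 -> '8D'
  i=36: run of 'A' x 8 -> '8A'
  i=44: run of 'D' x 1 -> '1D'

RLE = 9D9H1F5A4H8D8A1D


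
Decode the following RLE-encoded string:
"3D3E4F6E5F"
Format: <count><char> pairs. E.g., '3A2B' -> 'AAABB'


Expanding each <count><char> pair:
  3D -> 'DDD'
  3E -> 'EEE'
  4F -> 'FFFF'
  6E -> 'EEEEEE'
  5F -> 'FFFFF'

Decoded = DDDEEEFFFFEEEEEEFFFFF


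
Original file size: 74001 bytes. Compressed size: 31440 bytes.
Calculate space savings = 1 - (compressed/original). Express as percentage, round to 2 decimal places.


ratio = compressed/original = 31440/74001 = 0.424859
savings = 1 - ratio = 1 - 0.424859 = 0.575141
as a percentage: 0.575141 * 100 = 57.51%

Space savings = 1 - 31440/74001 = 57.51%


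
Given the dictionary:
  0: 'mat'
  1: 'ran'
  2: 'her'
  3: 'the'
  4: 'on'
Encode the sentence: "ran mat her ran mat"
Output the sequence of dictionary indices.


Look up each word in the dictionary:
  'ran' -> 1
  'mat' -> 0
  'her' -> 2
  'ran' -> 1
  'mat' -> 0

Encoded: [1, 0, 2, 1, 0]


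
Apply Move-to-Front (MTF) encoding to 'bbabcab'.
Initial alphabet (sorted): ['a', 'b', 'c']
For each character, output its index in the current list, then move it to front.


MTF encoding:
'b': index 1 in ['a', 'b', 'c'] -> ['b', 'a', 'c']
'b': index 0 in ['b', 'a', 'c'] -> ['b', 'a', 'c']
'a': index 1 in ['b', 'a', 'c'] -> ['a', 'b', 'c']
'b': index 1 in ['a', 'b', 'c'] -> ['b', 'a', 'c']
'c': index 2 in ['b', 'a', 'c'] -> ['c', 'b', 'a']
'a': index 2 in ['c', 'b', 'a'] -> ['a', 'c', 'b']
'b': index 2 in ['a', 'c', 'b'] -> ['b', 'a', 'c']


Output: [1, 0, 1, 1, 2, 2, 2]


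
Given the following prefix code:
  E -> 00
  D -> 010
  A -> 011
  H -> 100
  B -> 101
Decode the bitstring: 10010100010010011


Decoding step by step:
Bits 100 -> H
Bits 101 -> B
Bits 00 -> E
Bits 010 -> D
Bits 010 -> D
Bits 011 -> A


Decoded message: HBEDDA


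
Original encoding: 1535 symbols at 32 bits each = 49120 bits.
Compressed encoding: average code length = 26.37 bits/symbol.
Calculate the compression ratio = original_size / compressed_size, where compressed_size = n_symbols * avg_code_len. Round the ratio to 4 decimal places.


original_size = n_symbols * orig_bits = 1535 * 32 = 49120 bits
compressed_size = n_symbols * avg_code_len = 1535 * 26.37 = 40477.95 bits
ratio = original_size / compressed_size = 49120 / 40477.95 = 1.2135

Compression ratio = 1.2135


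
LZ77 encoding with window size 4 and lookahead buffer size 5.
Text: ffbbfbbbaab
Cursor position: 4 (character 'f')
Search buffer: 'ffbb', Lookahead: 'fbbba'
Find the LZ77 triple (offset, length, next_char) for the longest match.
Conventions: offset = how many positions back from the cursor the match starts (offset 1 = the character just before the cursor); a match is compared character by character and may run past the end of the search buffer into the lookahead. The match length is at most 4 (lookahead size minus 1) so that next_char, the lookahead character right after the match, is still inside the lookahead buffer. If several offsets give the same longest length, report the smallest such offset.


Try each offset into the search buffer:
  offset=1 (pos 3, char 'b'): match length 0
  offset=2 (pos 2, char 'b'): match length 0
  offset=3 (pos 1, char 'f'): match length 3
  offset=4 (pos 0, char 'f'): match length 1
Longest match has length 3 at offset 3.
next_char = character at position 4 + 3 = 7 -> 'b'

Best match: offset=3, length=3 (matching 'fbb' starting at position 1)
LZ77 triple: (3, 3, 'b')


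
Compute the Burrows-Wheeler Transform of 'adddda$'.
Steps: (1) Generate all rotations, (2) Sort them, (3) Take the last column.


Rotations (sorted):
  0: $adddda -> last char: a
  1: a$adddd -> last char: d
  2: adddda$ -> last char: $
  3: da$addd -> last char: d
  4: dda$add -> last char: d
  5: ddda$ad -> last char: d
  6: dddda$a -> last char: a


BWT = ad$ddda


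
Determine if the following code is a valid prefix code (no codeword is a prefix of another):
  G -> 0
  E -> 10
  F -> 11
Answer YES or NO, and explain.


Checking each pair (does one codeword prefix another?):
  G='0' vs E='10': no prefix
  G='0' vs F='11': no prefix
  E='10' vs G='0': no prefix
  E='10' vs F='11': no prefix
  F='11' vs G='0': no prefix
  F='11' vs E='10': no prefix
No violation found over all pairs.

YES -- this is a valid prefix code. No codeword is a prefix of any other codeword.


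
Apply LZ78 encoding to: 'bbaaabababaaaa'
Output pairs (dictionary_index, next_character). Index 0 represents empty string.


LZ78 encoding steps:
Dictionary: {0: ''}
Step 1: w='' (idx 0), next='b' -> output (0, 'b'), add 'b' as idx 1
Step 2: w='b' (idx 1), next='a' -> output (1, 'a'), add 'ba' as idx 2
Step 3: w='' (idx 0), next='a' -> output (0, 'a'), add 'a' as idx 3
Step 4: w='a' (idx 3), next='b' -> output (3, 'b'), add 'ab' as idx 4
Step 5: w='ab' (idx 4), next='a' -> output (4, 'a'), add 'aba' as idx 5
Step 6: w='ba' (idx 2), next='a' -> output (2, 'a'), add 'baa' as idx 6
Step 7: w='a' (idx 3), next='a' -> output (3, 'a'), add 'aa' as idx 7


Encoded: [(0, 'b'), (1, 'a'), (0, 'a'), (3, 'b'), (4, 'a'), (2, 'a'), (3, 'a')]


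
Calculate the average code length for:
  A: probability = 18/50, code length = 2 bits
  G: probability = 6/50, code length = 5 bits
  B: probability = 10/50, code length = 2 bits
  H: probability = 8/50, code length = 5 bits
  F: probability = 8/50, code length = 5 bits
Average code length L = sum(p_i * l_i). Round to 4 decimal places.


Weighted contributions p_i * l_i:
  A: (18/50) * 2 = 36/50
  G: (6/50) * 5 = 30/50
  B: (10/50) * 2 = 20/50
  H: (8/50) * 5 = 40/50
  F: (8/50) * 5 = 40/50
Sum = (36 + 30 + 20 + 40 + 40)/50 = 166/50

L = 166/50 = 3.3200 bits/symbol


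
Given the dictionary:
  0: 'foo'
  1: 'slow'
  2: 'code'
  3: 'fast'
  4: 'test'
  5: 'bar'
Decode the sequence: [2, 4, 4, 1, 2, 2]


Look up each index in the dictionary:
  2 -> 'code'
  4 -> 'test'
  4 -> 'test'
  1 -> 'slow'
  2 -> 'code'
  2 -> 'code'

Decoded: "code test test slow code code"


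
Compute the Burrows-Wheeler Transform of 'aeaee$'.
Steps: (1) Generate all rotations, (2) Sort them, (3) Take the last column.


Rotations (sorted):
  0: $aeaee -> last char: e
  1: aeaee$ -> last char: $
  2: aee$ae -> last char: e
  3: e$aeae -> last char: e
  4: eaee$a -> last char: a
  5: ee$aea -> last char: a


BWT = e$eeaa


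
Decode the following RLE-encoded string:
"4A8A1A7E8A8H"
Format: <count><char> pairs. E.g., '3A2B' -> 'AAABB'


Expanding each <count><char> pair:
  4A -> 'AAAA'
  8A -> 'AAAAAAAA'
  1A -> 'A'
  7E -> 'EEEEEEE'
  8A -> 'AAAAAAAA'
  8H -> 'HHHHHHHH'

Decoded = AAAAAAAAAAAAAEEEEEEEAAAAAAAAHHHHHHHH


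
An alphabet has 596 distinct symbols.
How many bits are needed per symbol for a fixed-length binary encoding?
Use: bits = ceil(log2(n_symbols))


log2(596) = 9.2192
Bracket: 2^9 = 512 < 596 <= 2^10 = 1024
So ceil(log2(596)) = 10

bits = ceil(log2(596)) = ceil(9.2192) = 10 bits


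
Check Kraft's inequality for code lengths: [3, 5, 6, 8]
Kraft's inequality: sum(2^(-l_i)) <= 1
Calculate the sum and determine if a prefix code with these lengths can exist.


Sum = 2^(-3) + 2^(-5) + 2^(-6) + 2^(-8)
    = 0.125 + 0.03125 + 0.015625 + 0.00390625
    = 45/256 = 0.17578125
Since 0.17578125 <= 1, Kraft's inequality IS satisfied.
A prefix code with these lengths CAN exist.

Kraft sum = 0.17578125. Satisfied.


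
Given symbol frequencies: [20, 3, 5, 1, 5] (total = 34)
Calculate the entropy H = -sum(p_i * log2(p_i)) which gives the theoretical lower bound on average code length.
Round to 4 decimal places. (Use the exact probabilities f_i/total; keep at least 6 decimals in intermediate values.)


Per-symbol terms -p_i * log2(p_i) with p_i = f_i/34:
  p = 20/34 = 0.588235: log2(p) = -0.765535, -p*log2(p) = 0.450315
  p = 3/34 = 0.088235: log2(p) = -3.502500, -p*log2(p) = 0.309044
  p = 5/34 = 0.147059: log2(p) = -2.765535, -p*log2(p) = 0.406696
  p = 1/34 = 0.029412: log2(p) = -5.087463, -p*log2(p) = 0.149631
  p = 5/34 = 0.147059: log2(p) = -2.765535, -p*log2(p) = 0.406696
H = 0.450315 + 0.309044 + 0.406696 + 0.149631 + 0.406696 = 1.722382

H = 1.7224 bits/symbol


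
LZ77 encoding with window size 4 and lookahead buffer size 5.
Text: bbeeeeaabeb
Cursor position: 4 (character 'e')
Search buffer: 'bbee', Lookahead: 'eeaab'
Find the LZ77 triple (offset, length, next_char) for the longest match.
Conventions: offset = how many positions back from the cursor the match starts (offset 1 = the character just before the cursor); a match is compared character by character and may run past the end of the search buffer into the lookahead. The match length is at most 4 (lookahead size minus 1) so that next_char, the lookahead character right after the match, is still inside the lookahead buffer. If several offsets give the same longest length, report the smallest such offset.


Try each offset into the search buffer:
  offset=1 (pos 3, char 'e'): match length 2
  offset=2 (pos 2, char 'e'): match length 2
  offset=3 (pos 1, char 'b'): match length 0
  offset=4 (pos 0, char 'b'): match length 0
Longest match has length 2, found at offsets 1, 2; take the smallest, offset 1.
next_char = character at position 4 + 2 = 6 -> 'a'

Best match: offset=1, length=2 (matching 'ee' starting at position 3)
LZ77 triple: (1, 2, 'a')


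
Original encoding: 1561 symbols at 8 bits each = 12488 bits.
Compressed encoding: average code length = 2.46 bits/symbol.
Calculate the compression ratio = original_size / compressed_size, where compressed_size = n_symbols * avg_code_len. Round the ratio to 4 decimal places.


original_size = n_symbols * orig_bits = 1561 * 8 = 12488 bits
compressed_size = n_symbols * avg_code_len = 1561 * 2.46 = 3840.06 bits
ratio = original_size / compressed_size = 12488 / 3840.06 = 3.252

Compression ratio = 3.252


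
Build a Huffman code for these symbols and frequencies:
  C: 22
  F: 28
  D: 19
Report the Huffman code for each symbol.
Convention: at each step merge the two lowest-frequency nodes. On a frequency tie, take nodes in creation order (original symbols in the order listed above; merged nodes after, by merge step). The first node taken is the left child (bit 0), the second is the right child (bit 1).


Huffman tree construction:
Step 1: Merge D(19) + C(22) = 41
Step 2: Merge F(28) + (D+C)(41) = 69
Read each symbol's code off the tree from the root (left child = 0, right child = 1).

Codes:
  C: 11 (length 2)
  F: 0 (length 1)
  D: 10 (length 2)
Average code length: 110/69 = 1.5942 bits/symbol


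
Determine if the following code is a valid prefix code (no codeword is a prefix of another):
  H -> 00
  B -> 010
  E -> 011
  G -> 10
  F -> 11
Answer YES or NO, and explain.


Checking each pair (does one codeword prefix another?):
  H='00' vs B='010': no prefix
  H='00' vs E='011': no prefix
  H='00' vs G='10': no prefix
  H='00' vs F='11': no prefix
  B='010' vs H='00': no prefix
  B='010' vs E='011': no prefix
  B='010' vs G='10': no prefix
  B='010' vs F='11': no prefix
  E='011' vs H='00': no prefix
  E='011' vs B='010': no prefix
  E='011' vs G='10': no prefix
  E='011' vs F='11': no prefix
  G='10' vs H='00': no prefix
  G='10' vs B='010': no prefix
  G='10' vs E='011': no prefix
  G='10' vs F='11': no prefix
  F='11' vs H='00': no prefix
  F='11' vs B='010': no prefix
  F='11' vs E='011': no prefix
  F='11' vs G='10': no prefix
No violation found over all pairs.

YES -- this is a valid prefix code. No codeword is a prefix of any other codeword.


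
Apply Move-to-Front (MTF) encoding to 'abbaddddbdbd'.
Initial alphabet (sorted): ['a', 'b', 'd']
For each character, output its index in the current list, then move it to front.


MTF encoding:
'a': index 0 in ['a', 'b', 'd'] -> ['a', 'b', 'd']
'b': index 1 in ['a', 'b', 'd'] -> ['b', 'a', 'd']
'b': index 0 in ['b', 'a', 'd'] -> ['b', 'a', 'd']
'a': index 1 in ['b', 'a', 'd'] -> ['a', 'b', 'd']
'd': index 2 in ['a', 'b', 'd'] -> ['d', 'a', 'b']
'd': index 0 in ['d', 'a', 'b'] -> ['d', 'a', 'b']
'd': index 0 in ['d', 'a', 'b'] -> ['d', 'a', 'b']
'd': index 0 in ['d', 'a', 'b'] -> ['d', 'a', 'b']
'b': index 2 in ['d', 'a', 'b'] -> ['b', 'd', 'a']
'd': index 1 in ['b', 'd', 'a'] -> ['d', 'b', 'a']
'b': index 1 in ['d', 'b', 'a'] -> ['b', 'd', 'a']
'd': index 1 in ['b', 'd', 'a'] -> ['d', 'b', 'a']


Output: [0, 1, 0, 1, 2, 0, 0, 0, 2, 1, 1, 1]


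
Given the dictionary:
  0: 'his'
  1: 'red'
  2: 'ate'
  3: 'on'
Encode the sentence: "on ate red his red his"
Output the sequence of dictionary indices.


Look up each word in the dictionary:
  'on' -> 3
  'ate' -> 2
  'red' -> 1
  'his' -> 0
  'red' -> 1
  'his' -> 0

Encoded: [3, 2, 1, 0, 1, 0]


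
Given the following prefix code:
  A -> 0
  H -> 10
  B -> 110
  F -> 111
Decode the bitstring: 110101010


Decoding step by step:
Bits 110 -> B
Bits 10 -> H
Bits 10 -> H
Bits 10 -> H


Decoded message: BHHH


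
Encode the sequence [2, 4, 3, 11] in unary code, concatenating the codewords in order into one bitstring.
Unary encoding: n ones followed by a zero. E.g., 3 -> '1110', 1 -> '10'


Encode each number as n ones followed by a terminating 0:
  2 -> 110 (3 bits)
  4 -> 11110 (5 bits)
  3 -> 1110 (4 bits)
  11 -> 111111111110 (12 bits)
Total length = 3 + 5 + 4 + 12 = 24 bits.

Unary([2, 4, 3, 11]) = 110111101110111111111110 (24 bits)


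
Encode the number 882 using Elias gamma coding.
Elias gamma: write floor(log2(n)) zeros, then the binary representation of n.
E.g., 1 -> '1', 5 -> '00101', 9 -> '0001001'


num_bits = floor(log2(882)) + 1 = 10
leading_zeros = num_bits - 1 = 9
binary(882) = 1101110010

Elias gamma(882) = '000000000' + '1101110010' = 0000000001101110010 (19 bits)


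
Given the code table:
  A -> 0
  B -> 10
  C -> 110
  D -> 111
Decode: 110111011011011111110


Decoding:
110 -> C
111 -> D
0 -> A
110 -> C
110 -> C
111 -> D
111 -> D
10 -> B


Result: CDACCDDB


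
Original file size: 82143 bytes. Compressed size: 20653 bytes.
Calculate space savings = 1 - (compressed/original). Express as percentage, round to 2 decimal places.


ratio = compressed/original = 20653/82143 = 0.251427
savings = 1 - ratio = 1 - 0.251427 = 0.748573
as a percentage: 0.748573 * 100 = 74.86%

Space savings = 1 - 20653/82143 = 74.86%


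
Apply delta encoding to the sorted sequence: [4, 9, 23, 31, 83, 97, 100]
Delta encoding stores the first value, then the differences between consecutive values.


First value: 4
Deltas:
  9 - 4 = 5
  23 - 9 = 14
  31 - 23 = 8
  83 - 31 = 52
  97 - 83 = 14
  100 - 97 = 3


Delta encoded: [4, 5, 14, 8, 52, 14, 3]


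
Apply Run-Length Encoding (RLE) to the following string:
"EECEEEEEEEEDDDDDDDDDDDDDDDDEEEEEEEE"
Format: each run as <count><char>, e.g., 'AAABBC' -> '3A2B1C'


Scanning runs left to right:
  i=0: run of 'E' x 2 -> '2E'
  i=2: run of 'C' x 1 -> '1C'
  i=3: run of 'E' x 8 -> '8E'
  i=11: run of 'D' x 16 -> '16D'
  i=27: run of 'E' x 8 -> '8E'

RLE = 2E1C8E16D8E


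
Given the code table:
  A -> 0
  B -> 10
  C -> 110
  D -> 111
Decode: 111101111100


Decoding:
111 -> D
10 -> B
111 -> D
110 -> C
0 -> A


Result: DBDCA


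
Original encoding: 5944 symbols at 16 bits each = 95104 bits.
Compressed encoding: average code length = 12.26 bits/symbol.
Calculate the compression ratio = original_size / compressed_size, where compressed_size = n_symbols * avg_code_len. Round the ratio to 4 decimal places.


original_size = n_symbols * orig_bits = 5944 * 16 = 95104 bits
compressed_size = n_symbols * avg_code_len = 5944 * 12.26 = 72873.44 bits
ratio = original_size / compressed_size = 95104 / 72873.44 = 1.3051

Compression ratio = 1.3051
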